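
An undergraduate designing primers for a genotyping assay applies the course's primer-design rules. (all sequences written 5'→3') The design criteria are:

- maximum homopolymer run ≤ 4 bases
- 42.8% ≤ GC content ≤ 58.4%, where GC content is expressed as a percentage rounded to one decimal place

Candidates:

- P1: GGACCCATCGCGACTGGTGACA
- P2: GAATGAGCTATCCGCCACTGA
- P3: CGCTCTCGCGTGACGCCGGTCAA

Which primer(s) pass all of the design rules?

P2 only.

P1 (22 nt, A=5 T=3 G=7 C=7): longest run = 3 ✓; GC 14/22 = 63.6%, outside 42.8–58.4% ✗ — fails.
P2 (21 nt, A=6 T=4 G=5 C=6): longest run = 2 ✓; GC 11/21 = 52.4% ✓ — passes.
P3 (23 nt, A=3 T=4 G=7 C=9): longest run = 2 ✓; GC 16/23 = 69.6%, outside 42.8–58.4% ✗ — fails.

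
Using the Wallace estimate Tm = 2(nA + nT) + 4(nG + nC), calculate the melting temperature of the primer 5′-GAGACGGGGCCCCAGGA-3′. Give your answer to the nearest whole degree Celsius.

Base counts: A=4, T=0, G=8, C=5 (length 17).
Tm = 2·(4+0) + 4·(8+5) = 2·4 + 4·13 = 8 + 52 = 60°C.

60°C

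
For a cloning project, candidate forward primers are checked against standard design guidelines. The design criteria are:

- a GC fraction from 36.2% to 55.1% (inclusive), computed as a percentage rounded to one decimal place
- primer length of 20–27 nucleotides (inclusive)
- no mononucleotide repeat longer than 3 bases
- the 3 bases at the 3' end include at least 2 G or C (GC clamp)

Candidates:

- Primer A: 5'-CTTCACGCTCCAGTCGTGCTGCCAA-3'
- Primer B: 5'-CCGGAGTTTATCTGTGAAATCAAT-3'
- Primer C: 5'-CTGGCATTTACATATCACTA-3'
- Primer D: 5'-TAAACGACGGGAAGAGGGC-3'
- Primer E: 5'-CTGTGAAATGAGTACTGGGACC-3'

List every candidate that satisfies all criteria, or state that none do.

Primer E only.

Primer A (25 nt, A=4 T=6 G=5 C=10): GC 15/25 = 60.0%, outside 36.2–55.1% ✗; length 25 ✓; longest run = 2 ✓; 3' end CAA has 1 G/C, need ≥2 ✗ — fails.
Primer B (24 nt, A=7 T=8 G=5 C=4): GC 9/24 = 37.5% ✓; length 24 ✓; longest run = 3 ✓; 3' end AAT has 0 G/C, need ≥2 ✗ — fails.
Primer C (20 nt, A=6 T=7 G=2 C=5): GC 7/20 = 35.0%, outside 36.2–55.1% ✗; length 20 ✓; longest run = 3 ✓; 3' end CTA has 1 G/C, need ≥2 ✗ — fails.
Primer D (19 nt, A=7 T=1 G=8 C=3): GC 11/19 = 57.9%, outside 36.2–55.1% ✗; length 19, outside 20–27 ✗; longest run = 3 ✓; 3' end GGC has 3 G/C ✓ — fails.
Primer E (22 nt, A=6 T=5 G=7 C=4): GC 11/22 = 50.0% ✓; length 22 ✓; longest run = 3 ✓; 3' end ACC has 2 G/C ✓ — passes.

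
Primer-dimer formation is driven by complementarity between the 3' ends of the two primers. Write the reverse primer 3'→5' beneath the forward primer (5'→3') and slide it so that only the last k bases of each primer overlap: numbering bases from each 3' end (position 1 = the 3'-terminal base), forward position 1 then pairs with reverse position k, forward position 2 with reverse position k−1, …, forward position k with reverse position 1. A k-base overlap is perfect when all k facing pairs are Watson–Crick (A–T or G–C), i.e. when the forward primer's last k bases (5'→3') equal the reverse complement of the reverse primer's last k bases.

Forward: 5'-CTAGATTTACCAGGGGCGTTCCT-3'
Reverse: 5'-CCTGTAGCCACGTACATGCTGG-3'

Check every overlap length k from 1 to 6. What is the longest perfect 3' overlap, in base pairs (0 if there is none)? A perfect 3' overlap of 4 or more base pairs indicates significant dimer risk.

Longest perfect overlap: 0 complementary base pairs; below the dimer-risk threshold (threshold 4).

Last 6 bases (5'→3') — forward …GTTCCT, reverse …TGCTGG.
Reverse complement of the reverse primer's last 6 bases: CCAGCA; its first k bases are the reverse complement of the reverse primer's last k bases, so a perfect k-base overlap needs the forward primer's last k bases to equal them.
Comparing (forward last k vs required): k=1: T vs C ✗; k=2: CT vs CC ✗; k=3: CCT vs CCA ✗; k=4: TCCT vs CCAG ✗; k=5: TTCCT vs CCAGC ✗; k=6: GTTCCT vs CCAGCA ✗.
No overlap length from 1 to 6 is perfect, so the longest perfect 3' overlap is 0.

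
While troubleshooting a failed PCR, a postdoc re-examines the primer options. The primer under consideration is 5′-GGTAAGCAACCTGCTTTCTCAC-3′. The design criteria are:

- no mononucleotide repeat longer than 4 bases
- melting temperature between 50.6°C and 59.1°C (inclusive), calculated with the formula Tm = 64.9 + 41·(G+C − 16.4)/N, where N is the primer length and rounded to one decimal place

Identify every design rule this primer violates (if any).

Base counts: A=5, T=6, G=4, C=7 (length 22).
homopolymer run: longest run = 3 ✓
Tm: Tm = 64.9 + 41·(11 − 16.4)/22 = 54.8°C ✓

Meets all criteria.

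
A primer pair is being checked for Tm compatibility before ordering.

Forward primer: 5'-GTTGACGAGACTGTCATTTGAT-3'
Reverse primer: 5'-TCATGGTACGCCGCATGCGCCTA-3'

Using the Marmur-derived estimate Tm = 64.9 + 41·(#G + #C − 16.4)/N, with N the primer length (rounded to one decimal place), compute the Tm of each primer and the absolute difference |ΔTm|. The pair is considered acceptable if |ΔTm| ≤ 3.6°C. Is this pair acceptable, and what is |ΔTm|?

Forward: G+C = 9, N = 22 → Tm = 64.9 + 41·(9 − 16.4)/22 = 51.1°C.
Reverse: G+C = 14, N = 23 → Tm = 64.9 + 41·(14 − 16.4)/23 = 60.6°C.
|ΔTm| = |51.1 − 60.6| = 9.5°C, > 3.6°C.

|ΔTm| = 9.5°C; the pair is not acceptable.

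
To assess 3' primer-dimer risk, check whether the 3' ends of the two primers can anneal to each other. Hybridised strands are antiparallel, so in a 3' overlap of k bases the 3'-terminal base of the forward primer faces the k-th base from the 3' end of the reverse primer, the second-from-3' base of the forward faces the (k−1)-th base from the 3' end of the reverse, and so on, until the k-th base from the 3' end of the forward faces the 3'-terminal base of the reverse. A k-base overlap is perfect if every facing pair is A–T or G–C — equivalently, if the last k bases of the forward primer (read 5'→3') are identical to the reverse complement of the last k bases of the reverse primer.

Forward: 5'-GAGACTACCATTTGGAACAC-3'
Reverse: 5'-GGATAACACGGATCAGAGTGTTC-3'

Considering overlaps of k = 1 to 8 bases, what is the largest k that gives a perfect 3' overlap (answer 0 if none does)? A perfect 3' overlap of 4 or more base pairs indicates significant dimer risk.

Longest perfect overlap: 6 complementary base pairs; significant dimer risk (threshold 4).

Last 8 bases (5'→3') — forward …TGGAACAC, reverse …GAGTGTTC.
Reverse complement of the reverse primer's last 8 bases: GAACACTC; its first k bases are the reverse complement of the reverse primer's last k bases, so a perfect k-base overlap needs the forward primer's last k bases to equal them.
Comparing (forward last k vs required): k=1: C vs G ✗; k=2: AC vs GA ✗; k=3: CAC vs GAA ✗; k=4: ACAC vs GAAC ✗; k=5: AACAC vs GAACA ✗; k=6: GAACAC vs GAACAC ✓; k=7: GGAACAC vs GAACACT ✗; k=8: TGGAACAC vs GAACACTC ✗.
Only k = 6 is perfect, so the longest perfect 3' overlap is 6.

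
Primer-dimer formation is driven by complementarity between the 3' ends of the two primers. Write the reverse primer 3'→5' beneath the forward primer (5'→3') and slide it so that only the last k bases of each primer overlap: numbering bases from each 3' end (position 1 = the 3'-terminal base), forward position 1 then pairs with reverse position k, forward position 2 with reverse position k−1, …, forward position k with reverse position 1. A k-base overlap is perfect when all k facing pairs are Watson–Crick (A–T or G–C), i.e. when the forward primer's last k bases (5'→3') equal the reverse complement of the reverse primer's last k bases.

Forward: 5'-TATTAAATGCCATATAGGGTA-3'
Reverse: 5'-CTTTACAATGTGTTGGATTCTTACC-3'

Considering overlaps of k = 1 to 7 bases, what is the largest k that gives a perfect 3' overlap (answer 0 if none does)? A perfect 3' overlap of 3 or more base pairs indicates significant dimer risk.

Longest perfect overlap: 4 complementary base pairs; significant dimer risk (threshold 3).

Last 7 bases (5'→3') — forward …TAGGGTA, reverse …TCTTACC.
Reverse complement of the reverse primer's last 7 bases: GGTAAGA; its first k bases are the reverse complement of the reverse primer's last k bases, so a perfect k-base overlap needs the forward primer's last k bases to equal them.
Comparing (forward last k vs required): k=1: A vs G ✗; k=2: TA vs GG ✗; k=3: GTA vs GGT ✗; k=4: GGTA vs GGTA ✓; k=5: GGGTA vs GGTAA ✗; k=6: AGGGTA vs GGTAAG ✗; k=7: TAGGGTA vs GGTAAGA ✗.
Only k = 4 is perfect, so the longest perfect 3' overlap is 4.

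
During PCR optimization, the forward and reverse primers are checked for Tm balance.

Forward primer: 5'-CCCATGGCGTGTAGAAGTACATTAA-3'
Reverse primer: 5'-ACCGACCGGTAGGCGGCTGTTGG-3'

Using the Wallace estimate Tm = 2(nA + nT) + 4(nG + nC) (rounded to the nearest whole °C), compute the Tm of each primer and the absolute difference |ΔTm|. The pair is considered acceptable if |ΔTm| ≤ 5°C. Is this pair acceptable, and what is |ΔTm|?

Forward: A=8 T=6 G=6 C=5 → Tm = 2·14 + 4·11 = 72°C.
Reverse: A=3 T=4 G=10 C=6 → Tm = 2·7 + 4·16 = 78°C.
|ΔTm| = |72 − 78| = 6°C, > 5°C.

|ΔTm| = 6°C; the pair is not acceptable.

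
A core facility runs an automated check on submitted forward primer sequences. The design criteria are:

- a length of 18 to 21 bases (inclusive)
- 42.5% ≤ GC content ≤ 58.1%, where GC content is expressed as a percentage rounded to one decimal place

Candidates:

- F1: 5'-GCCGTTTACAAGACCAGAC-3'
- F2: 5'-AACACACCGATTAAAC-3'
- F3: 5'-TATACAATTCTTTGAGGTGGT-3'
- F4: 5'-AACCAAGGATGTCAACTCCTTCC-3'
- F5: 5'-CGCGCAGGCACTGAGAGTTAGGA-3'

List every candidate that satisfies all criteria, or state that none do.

F1 only.

F1 (19 nt, A=6 T=3 G=4 C=6): length 19 ✓; GC 10/19 = 52.6% ✓ — passes.
F2 (16 nt, A=8 T=2 G=1 C=5): length 16, outside 18–21 ✗; GC 6/16 = 37.5%, outside 42.5–58.1% ✗ — fails.
F3 (21 nt, A=5 T=9 G=5 C=2): length 21 ✓; GC 7/21 = 33.3%, outside 42.5–58.1% ✗ — fails.
F4 (23 nt, A=7 T=5 G=3 C=8): length 23, outside 18–21 ✗; GC 11/23 = 47.8% ✓ — fails.
F5 (23 nt, A=6 T=3 G=9 C=5): length 23, outside 18–21 ✗; GC 14/23 = 60.9%, outside 42.5–58.1% ✗ — fails.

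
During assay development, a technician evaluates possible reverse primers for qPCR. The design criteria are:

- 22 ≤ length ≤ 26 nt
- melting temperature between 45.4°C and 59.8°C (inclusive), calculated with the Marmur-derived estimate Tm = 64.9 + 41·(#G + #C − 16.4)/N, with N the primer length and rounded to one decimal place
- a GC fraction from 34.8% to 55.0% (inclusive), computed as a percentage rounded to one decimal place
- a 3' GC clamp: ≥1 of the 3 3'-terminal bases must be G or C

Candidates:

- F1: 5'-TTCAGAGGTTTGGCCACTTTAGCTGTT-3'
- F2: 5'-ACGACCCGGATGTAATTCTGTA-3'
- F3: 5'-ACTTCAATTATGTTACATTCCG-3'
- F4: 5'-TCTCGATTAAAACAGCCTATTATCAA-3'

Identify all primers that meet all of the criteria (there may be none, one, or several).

F2 only.

F1 (27 nt, A=4 T=11 G=7 C=5): length 27, outside 22–26 ✗; Tm = 64.9 + 41·(12 − 16.4)/27 = 58.2°C ✓; GC 12/27 = 44.4% ✓; 3' end GTT has 1 G/C ✓ — fails.
F2 (22 nt, A=6 T=6 G=5 C=5): length 22 ✓; Tm = 64.9 + 41·(10 − 16.4)/22 = 53.0°C ✓; GC 10/22 = 45.5% ✓; 3' end GTA has 1 G/C ✓ — passes.
F3 (22 nt, A=6 T=9 G=2 C=5): length 22 ✓; Tm = 64.9 + 41·(7 − 16.4)/22 = 47.4°C ✓; GC 7/22 = 31.8%, outside 34.8–55.0% ✗; 3' end CCG has 3 G/C ✓ — fails.
F4 (26 nt, A=10 T=8 G=2 C=6): length 26 ✓; Tm = 64.9 + 41·(8 − 16.4)/26 = 51.7°C ✓; GC 8/26 = 30.8%, outside 34.8–55.0% ✗; 3' end CAA has 1 G/C ✓ — fails.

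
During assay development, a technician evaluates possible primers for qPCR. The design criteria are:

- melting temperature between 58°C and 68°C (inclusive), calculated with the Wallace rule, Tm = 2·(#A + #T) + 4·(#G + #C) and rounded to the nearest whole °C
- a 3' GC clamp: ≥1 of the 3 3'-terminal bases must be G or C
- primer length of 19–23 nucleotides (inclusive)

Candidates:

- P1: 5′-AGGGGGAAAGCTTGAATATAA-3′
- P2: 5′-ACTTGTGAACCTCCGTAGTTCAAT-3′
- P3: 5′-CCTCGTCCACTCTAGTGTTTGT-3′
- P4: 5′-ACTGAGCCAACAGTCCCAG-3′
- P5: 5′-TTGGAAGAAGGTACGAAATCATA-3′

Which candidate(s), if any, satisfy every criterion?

P1 (21 nt, A=9 T=4 G=7 C=1): Tm = 2·13 + 4·8 = 58°C ✓; 3' end TAA has 0 G/C, need ≥1 ✗; length 21 ✓ — fails.
P2 (24 nt, A=6 T=8 G=4 C=6): Tm = 2·14 + 4·10 = 68°C ✓; 3' end AAT has 0 G/C, need ≥1 ✗; length 24, outside 19–23 ✗ — fails.
P3 (22 nt, A=2 T=9 G=4 C=7): Tm = 2·11 + 4·11 = 66°C ✓; 3' end TGT has 1 G/C ✓; length 22 ✓ — passes.
P4 (19 nt, A=6 T=2 G=4 C=7): Tm = 2·8 + 4·11 = 60°C ✓; 3' end CAG has 2 G/C ✓; length 19 ✓ — passes.
P5 (23 nt, A=10 T=5 G=6 C=2): Tm = 2·15 + 4·8 = 62°C ✓; 3' end ATA has 0 G/C, need ≥1 ✗; length 23 ✓ — fails.

P3 and P4.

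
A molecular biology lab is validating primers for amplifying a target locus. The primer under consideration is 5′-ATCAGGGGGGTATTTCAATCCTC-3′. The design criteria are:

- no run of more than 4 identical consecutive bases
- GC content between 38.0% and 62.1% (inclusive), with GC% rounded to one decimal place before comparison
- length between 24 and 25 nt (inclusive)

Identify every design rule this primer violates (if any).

Fails: homopolymer run, length.

Base counts: A=5, T=7, G=6, C=5 (length 23).
homopolymer run: longest run = 6, exceeds 4 ✗
GC content: GC 11/23 = 47.8% ✓
length: length 23, outside 24–25 ✗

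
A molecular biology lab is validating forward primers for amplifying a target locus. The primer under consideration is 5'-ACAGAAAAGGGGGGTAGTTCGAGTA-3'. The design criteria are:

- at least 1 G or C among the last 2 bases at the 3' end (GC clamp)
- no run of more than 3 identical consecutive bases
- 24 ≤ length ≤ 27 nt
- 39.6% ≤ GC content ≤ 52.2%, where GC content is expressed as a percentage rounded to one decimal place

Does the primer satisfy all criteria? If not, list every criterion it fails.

Fails: GC clamp, homopolymer run.

Base counts: A=9, T=4, G=10, C=2 (length 25).
GC clamp: 3' end TA has 0 G/C, need ≥1 ✗
homopolymer run: longest run = 6, exceeds 3 ✗
length: length 25 ✓
GC content: GC 12/25 = 48.0% ✓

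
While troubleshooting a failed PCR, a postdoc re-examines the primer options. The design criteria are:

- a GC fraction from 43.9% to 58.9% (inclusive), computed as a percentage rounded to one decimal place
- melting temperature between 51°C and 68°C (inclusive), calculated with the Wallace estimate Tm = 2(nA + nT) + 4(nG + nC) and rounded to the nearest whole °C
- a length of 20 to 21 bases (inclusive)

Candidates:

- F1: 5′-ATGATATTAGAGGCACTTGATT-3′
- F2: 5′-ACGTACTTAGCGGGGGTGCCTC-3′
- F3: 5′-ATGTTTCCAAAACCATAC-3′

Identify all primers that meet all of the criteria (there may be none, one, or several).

F1 (22 nt, A=7 T=8 G=5 C=2): GC 7/22 = 31.8%, outside 43.9–58.9% ✗; Tm = 2·15 + 4·7 = 58°C ✓; length 22, outside 20–21 ✗ — fails.
F2 (22 nt, A=3 T=5 G=8 C=6): GC 14/22 = 63.6%, outside 43.9–58.9% ✗; Tm = 2·8 + 4·14 = 72°C, outside 51–68°C ✗; length 22, outside 20–21 ✗ — fails.
F3 (18 nt, A=7 T=5 G=1 C=5): GC 6/18 = 33.3%, outside 43.9–58.9% ✗; Tm = 2·12 + 4·6 = 48°C, outside 51–68°C ✗; length 18, outside 20–21 ✗ — fails.

None of the candidates satisfy all criteria.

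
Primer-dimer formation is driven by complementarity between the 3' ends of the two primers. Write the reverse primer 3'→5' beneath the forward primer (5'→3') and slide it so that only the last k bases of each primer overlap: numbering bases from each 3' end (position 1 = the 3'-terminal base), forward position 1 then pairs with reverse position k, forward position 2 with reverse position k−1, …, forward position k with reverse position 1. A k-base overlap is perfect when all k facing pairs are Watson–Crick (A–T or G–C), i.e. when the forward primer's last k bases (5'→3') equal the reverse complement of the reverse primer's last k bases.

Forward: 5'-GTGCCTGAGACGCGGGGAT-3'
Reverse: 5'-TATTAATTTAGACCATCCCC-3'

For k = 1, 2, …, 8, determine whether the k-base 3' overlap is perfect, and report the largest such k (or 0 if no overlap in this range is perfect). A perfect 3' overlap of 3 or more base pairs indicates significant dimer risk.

Longest perfect overlap: 6 complementary base pairs; significant dimer risk (threshold 3).

Last 8 bases (5'→3') — forward …GCGGGGAT, reverse …CCATCCCC.
Reverse complement of the reverse primer's last 8 bases: GGGGATGG; its first k bases are the reverse complement of the reverse primer's last k bases, so a perfect k-base overlap needs the forward primer's last k bases to equal them.
Comparing (forward last k vs required): k=1: T vs G ✗; k=2: AT vs GG ✗; k=3: GAT vs GGG ✗; k=4: GGAT vs GGGG ✗; k=5: GGGAT vs GGGGA ✗; k=6: GGGGAT vs GGGGAT ✓; k=7: CGGGGAT vs GGGGATG ✗; k=8: GCGGGGAT vs GGGGATGG ✗.
Only k = 6 is perfect, so the longest perfect 3' overlap is 6.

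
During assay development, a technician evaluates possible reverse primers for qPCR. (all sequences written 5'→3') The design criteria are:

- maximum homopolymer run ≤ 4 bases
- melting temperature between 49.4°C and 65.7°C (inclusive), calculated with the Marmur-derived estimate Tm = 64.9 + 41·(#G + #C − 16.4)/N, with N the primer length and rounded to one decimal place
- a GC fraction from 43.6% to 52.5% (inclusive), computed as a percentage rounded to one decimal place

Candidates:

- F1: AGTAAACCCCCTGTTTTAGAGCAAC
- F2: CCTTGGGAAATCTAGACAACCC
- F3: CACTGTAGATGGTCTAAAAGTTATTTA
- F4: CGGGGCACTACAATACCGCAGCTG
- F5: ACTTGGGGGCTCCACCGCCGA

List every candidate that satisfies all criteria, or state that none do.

F2 only.

F1 (25 nt, A=8 T=6 G=4 C=7): longest run = 5, exceeds 4 ✗; Tm = 64.9 + 41·(11 − 16.4)/25 = 56.0°C ✓; GC 11/25 = 44.0% ✓ — fails.
F2 (22 nt, A=7 T=4 G=4 C=7): longest run = 3 ✓; Tm = 64.9 + 41·(11 − 16.4)/22 = 54.8°C ✓; GC 11/22 = 50.0% ✓ — passes.
F3 (27 nt, A=9 T=10 G=5 C=3): longest run = 4 ✓; Tm = 64.9 + 41·(8 − 16.4)/27 = 52.1°C ✓; GC 8/27 = 29.6%, outside 43.6–52.5% ✗ — fails.
F4 (24 nt, A=6 T=3 G=7 C=8): longest run = 4 ✓; Tm = 64.9 + 41·(15 − 16.4)/24 = 62.5°C ✓; GC 15/24 = 62.5%, outside 43.6–52.5% ✗ — fails.
F5 (21 nt, A=3 T=3 G=7 C=8): longest run = 5, exceeds 4 ✗; Tm = 64.9 + 41·(15 − 16.4)/21 = 62.2°C ✓; GC 15/21 = 71.4%, outside 43.6–52.5% ✗ — fails.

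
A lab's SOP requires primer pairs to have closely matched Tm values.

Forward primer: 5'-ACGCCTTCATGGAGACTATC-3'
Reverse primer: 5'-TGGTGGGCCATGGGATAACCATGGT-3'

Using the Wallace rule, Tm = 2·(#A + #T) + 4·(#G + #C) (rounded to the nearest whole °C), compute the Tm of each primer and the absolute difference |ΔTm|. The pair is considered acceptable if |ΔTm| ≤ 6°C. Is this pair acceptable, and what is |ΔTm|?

Forward: A=5 T=5 G=4 C=6 → Tm = 2·10 + 4·10 = 60°C.
Reverse: A=5 T=6 G=10 C=4 → Tm = 2·11 + 4·14 = 78°C.
|ΔTm| = |60 − 78| = 18°C, > 6°C.

|ΔTm| = 18°C; the pair is not acceptable.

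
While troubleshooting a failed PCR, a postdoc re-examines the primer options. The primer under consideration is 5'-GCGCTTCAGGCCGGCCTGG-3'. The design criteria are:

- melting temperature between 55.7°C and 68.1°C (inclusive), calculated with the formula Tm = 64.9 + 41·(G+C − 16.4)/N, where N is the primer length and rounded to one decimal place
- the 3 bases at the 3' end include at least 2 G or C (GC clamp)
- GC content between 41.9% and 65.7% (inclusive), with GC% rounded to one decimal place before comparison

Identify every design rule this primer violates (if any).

Fails: GC content.

Base counts: A=1, T=3, G=8, C=7 (length 19).
Tm: Tm = 64.9 + 41·(15 − 16.4)/19 = 61.9°C ✓
GC clamp: 3' end TGG has 2 G/C ✓
GC content: GC 15/19 = 78.9%, outside 41.9–65.7% ✗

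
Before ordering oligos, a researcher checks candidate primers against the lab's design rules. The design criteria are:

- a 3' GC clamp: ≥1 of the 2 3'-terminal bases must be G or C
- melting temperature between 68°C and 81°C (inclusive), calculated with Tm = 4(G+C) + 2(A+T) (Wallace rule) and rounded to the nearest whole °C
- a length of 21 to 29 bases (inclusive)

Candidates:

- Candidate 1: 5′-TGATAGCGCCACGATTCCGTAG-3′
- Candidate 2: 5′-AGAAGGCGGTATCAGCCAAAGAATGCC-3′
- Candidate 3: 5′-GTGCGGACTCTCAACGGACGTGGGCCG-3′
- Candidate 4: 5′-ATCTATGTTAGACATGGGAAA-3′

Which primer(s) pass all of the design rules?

Candidate 1 (22 nt, A=5 T=5 G=6 C=6): 3' end AG has 1 G/C ✓; Tm = 2·10 + 4·12 = 68°C ✓; length 22 ✓ — passes.
Candidate 2 (27 nt, A=10 T=3 G=8 C=6): 3' end CC has 2 G/C ✓; Tm = 2·13 + 4·14 = 82°C, outside 68–81°C ✗; length 27 ✓ — fails.
Candidate 3 (27 nt, A=4 T=4 G=11 C=8): 3' end CG has 2 G/C ✓; Tm = 2·8 + 4·19 = 92°C, outside 68–81°C ✗; length 27 ✓ — fails.
Candidate 4 (21 nt, A=8 T=6 G=5 C=2): 3' end AA has 0 G/C, need ≥1 ✗; Tm = 2·14 + 4·7 = 56°C, outside 68–81°C ✗; length 21 ✓ — fails.

Candidate 1 only.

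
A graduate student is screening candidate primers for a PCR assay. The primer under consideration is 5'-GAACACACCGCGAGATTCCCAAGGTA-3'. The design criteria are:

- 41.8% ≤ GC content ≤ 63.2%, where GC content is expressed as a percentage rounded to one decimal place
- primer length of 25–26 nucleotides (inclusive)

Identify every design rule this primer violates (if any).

Meets all criteria.

Base counts: A=9, T=3, G=6, C=8 (length 26).
GC content: GC 14/26 = 53.8% ✓
length: length 26 ✓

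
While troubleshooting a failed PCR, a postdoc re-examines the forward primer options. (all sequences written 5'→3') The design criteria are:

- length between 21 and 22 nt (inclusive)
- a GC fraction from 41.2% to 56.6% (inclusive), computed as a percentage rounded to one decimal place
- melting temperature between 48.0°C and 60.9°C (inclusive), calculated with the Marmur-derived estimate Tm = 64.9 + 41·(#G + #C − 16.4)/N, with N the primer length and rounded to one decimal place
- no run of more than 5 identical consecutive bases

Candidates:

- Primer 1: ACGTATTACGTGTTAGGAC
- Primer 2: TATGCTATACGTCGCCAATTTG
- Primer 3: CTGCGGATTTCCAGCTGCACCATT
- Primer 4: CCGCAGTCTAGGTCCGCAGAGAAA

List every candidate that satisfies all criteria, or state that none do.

None of the candidates satisfy all criteria.

Primer 1 (19 nt, A=5 T=6 G=5 C=3): length 19, outside 21–22 ✗; GC 8/19 = 42.1% ✓; Tm = 64.9 + 41·(8 − 16.4)/19 = 46.8°C, outside 48.0–60.9°C ✗; longest run = 2 ✓ — fails.
Primer 2 (22 nt, A=5 T=8 G=4 C=5): length 22 ✓; GC 9/22 = 40.9%, outside 41.2–56.6% ✗; Tm = 64.9 + 41·(9 − 16.4)/22 = 51.1°C ✓; longest run = 3 ✓ — fails.
Primer 3 (24 nt, A=4 T=7 G=5 C=8): length 24, outside 21–22 ✗; GC 13/24 = 54.2% ✓; Tm = 64.9 + 41·(13 − 16.4)/24 = 59.1°C ✓; longest run = 3 ✓ — fails.
Primer 4 (24 nt, A=7 T=3 G=7 C=7): length 24, outside 21–22 ✗; GC 14/24 = 58.3%, outside 41.2–56.6% ✗; Tm = 64.9 + 41·(14 − 16.4)/24 = 60.8°C ✓; longest run = 3 ✓ — fails.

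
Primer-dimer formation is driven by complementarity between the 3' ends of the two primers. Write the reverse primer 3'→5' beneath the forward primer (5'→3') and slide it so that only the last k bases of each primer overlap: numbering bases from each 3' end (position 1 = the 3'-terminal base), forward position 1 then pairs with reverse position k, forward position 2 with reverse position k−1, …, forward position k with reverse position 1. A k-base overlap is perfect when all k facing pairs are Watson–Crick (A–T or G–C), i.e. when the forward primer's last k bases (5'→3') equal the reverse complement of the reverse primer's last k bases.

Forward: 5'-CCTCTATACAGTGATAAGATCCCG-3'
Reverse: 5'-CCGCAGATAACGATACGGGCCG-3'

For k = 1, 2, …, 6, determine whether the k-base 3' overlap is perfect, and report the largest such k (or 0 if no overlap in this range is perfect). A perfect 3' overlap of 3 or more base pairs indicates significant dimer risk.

Longest perfect overlap: 2 complementary base pairs; below the dimer-risk threshold (threshold 3).

Last 6 bases (5'→3') — forward …ATCCCG, reverse …GGGCCG.
Reverse complement of the reverse primer's last 6 bases: CGGCCC; its first k bases are the reverse complement of the reverse primer's last k bases, so a perfect k-base overlap needs the forward primer's last k bases to equal them.
Comparing (forward last k vs required): k=1: G vs C ✗; k=2: CG vs CG ✓; k=3: CCG vs CGG ✗; k=4: CCCG vs CGGC ✗; k=5: TCCCG vs CGGCC ✗; k=6: ATCCCG vs CGGCCC ✗.
Only k = 2 is perfect, so the longest perfect 3' overlap is 2.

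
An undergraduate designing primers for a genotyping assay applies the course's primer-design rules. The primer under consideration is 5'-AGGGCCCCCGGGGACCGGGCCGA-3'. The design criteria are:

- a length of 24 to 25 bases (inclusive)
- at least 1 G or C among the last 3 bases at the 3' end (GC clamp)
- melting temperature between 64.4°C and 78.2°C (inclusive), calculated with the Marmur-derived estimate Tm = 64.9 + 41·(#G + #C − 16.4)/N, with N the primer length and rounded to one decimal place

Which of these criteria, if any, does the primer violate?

Fails: length.

Base counts: A=3, T=0, G=11, C=9 (length 23).
length: length 23, outside 24–25 ✗
GC clamp: 3' end CGA has 2 G/C ✓
Tm: Tm = 64.9 + 41·(20 − 16.4)/23 = 71.3°C ✓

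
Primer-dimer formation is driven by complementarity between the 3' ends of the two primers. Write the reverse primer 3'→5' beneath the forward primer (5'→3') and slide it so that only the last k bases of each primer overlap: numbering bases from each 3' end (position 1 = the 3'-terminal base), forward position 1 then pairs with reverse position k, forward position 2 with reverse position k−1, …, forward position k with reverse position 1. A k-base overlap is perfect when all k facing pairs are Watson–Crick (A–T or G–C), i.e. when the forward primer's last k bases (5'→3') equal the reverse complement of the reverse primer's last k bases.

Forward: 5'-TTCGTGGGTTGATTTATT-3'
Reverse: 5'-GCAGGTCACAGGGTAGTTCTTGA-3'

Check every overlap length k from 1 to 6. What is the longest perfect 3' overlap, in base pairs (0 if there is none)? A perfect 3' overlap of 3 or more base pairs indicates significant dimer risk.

Longest perfect overlap: 1 complementary base pair; below the dimer-risk threshold (threshold 3).

Last 6 bases (5'→3') — forward …TTTATT, reverse …TCTTGA.
Reverse complement of the reverse primer's last 6 bases: TCAAGA; its first k bases are the reverse complement of the reverse primer's last k bases, so a perfect k-base overlap needs the forward primer's last k bases to equal them.
Comparing (forward last k vs required): k=1: T vs T ✓; k=2: TT vs TC ✗; k=3: ATT vs TCA ✗; k=4: TATT vs TCAA ✗; k=5: TTATT vs TCAAG ✗; k=6: TTTATT vs TCAAGA ✗.
Only k = 1 is perfect, so the longest perfect 3' overlap is 1.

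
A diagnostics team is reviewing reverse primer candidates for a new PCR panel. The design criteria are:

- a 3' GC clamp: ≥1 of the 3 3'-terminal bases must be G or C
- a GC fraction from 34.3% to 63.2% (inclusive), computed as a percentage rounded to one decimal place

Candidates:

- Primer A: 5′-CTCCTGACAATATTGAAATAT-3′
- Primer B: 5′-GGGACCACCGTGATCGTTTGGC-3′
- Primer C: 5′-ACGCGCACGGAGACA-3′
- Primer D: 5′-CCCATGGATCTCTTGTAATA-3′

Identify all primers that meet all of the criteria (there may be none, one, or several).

None of the candidates satisfy all criteria.

Primer A (21 nt, A=8 T=7 G=2 C=4): 3' end TAT has 0 G/C, need ≥1 ✗; GC 6/21 = 28.6%, outside 34.3–63.2% ✗ — fails.
Primer B (22 nt, A=3 T=5 G=8 C=6): 3' end GGC has 3 G/C ✓; GC 14/22 = 63.6%, outside 34.3–63.2% ✗ — fails.
Primer C (15 nt, A=5 T=0 G=5 C=5): 3' end ACA has 1 G/C ✓; GC 10/15 = 66.7%, outside 34.3–63.2% ✗ — fails.
Primer D (20 nt, A=5 T=7 G=3 C=5): 3' end ATA has 0 G/C, need ≥1 ✗; GC 8/20 = 40.0% ✓ — fails.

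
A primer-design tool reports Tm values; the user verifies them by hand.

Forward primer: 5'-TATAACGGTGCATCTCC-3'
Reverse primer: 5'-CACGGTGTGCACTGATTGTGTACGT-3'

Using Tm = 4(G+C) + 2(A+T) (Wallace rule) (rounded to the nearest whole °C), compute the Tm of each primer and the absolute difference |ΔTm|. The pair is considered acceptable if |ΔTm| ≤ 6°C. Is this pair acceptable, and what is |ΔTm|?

|ΔTm| = 26°C; the pair is not acceptable.

Forward: A=4 T=5 G=3 C=5 → Tm = 2·9 + 4·8 = 50°C.
Reverse: A=4 T=8 G=8 C=5 → Tm = 2·12 + 4·13 = 76°C.
|ΔTm| = |50 − 76| = 26°C, > 6°C.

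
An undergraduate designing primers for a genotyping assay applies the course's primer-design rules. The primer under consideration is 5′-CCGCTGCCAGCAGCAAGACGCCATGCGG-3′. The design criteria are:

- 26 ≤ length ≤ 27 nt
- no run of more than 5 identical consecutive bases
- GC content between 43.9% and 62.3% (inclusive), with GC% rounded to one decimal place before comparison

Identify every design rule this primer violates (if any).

Fails: length, GC content.

Base counts: A=6, T=2, G=9, C=11 (length 28).
length: length 28, outside 26–27 ✗
homopolymer run: longest run = 2 ✓
GC content: GC 20/28 = 71.4%, outside 43.9–62.3% ✗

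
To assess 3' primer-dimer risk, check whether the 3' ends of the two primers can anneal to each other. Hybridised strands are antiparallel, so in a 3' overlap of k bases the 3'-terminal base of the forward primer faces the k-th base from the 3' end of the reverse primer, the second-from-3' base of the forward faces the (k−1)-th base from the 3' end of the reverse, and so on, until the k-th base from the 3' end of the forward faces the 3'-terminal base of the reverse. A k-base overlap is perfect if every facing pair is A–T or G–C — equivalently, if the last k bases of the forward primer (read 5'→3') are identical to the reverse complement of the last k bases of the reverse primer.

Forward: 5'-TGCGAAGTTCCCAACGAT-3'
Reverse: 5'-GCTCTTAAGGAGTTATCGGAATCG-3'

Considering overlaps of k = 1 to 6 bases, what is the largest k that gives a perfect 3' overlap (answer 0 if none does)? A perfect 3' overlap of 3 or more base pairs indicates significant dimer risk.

Longest perfect overlap: 4 complementary base pairs; significant dimer risk (threshold 3).

Last 6 bases (5'→3') — forward …AACGAT, reverse …GAATCG.
Reverse complement of the reverse primer's last 6 bases: CGATTC; its first k bases are the reverse complement of the reverse primer's last k bases, so a perfect k-base overlap needs the forward primer's last k bases to equal them.
Comparing (forward last k vs required): k=1: T vs C ✗; k=2: AT vs CG ✗; k=3: GAT vs CGA ✗; k=4: CGAT vs CGAT ✓; k=5: ACGAT vs CGATT ✗; k=6: AACGAT vs CGATTC ✗.
Only k = 4 is perfect, so the longest perfect 3' overlap is 4.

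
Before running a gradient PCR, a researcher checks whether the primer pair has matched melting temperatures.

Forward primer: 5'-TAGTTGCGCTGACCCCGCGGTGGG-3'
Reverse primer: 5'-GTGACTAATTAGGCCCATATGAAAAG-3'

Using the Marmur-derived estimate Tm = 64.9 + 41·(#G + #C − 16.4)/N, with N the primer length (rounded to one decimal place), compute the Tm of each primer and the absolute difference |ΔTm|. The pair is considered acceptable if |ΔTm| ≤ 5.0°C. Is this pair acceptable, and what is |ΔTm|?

Forward: G+C = 17, N = 24 → Tm = 64.9 + 41·(17 − 16.4)/24 = 65.9°C.
Reverse: G+C = 10, N = 26 → Tm = 64.9 + 41·(10 − 16.4)/26 = 54.8°C.
|ΔTm| = |65.9 − 54.8| = 11.1°C, > 5.0°C.

|ΔTm| = 11.1°C; the pair is not acceptable.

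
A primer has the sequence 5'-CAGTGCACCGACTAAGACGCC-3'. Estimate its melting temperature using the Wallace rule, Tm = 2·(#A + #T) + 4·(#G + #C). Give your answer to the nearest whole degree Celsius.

Base counts: A=6, T=2, G=5, C=8 (length 21).
Tm = 2·(6+2) + 4·(5+8) = 2·8 + 4·13 = 16 + 52 = 68°C.

68°C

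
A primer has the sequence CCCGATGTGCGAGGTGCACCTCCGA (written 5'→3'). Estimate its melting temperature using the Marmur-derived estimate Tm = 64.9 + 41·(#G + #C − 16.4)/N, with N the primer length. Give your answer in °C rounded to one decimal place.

65.9°C

Base counts: A=4, T=4, G=8, C=9; G+C = 17, N = 25.
Tm = 64.9 + 41·(17 − 16.4)/25 = 64.9 + 24.60/25 = 65.9°C.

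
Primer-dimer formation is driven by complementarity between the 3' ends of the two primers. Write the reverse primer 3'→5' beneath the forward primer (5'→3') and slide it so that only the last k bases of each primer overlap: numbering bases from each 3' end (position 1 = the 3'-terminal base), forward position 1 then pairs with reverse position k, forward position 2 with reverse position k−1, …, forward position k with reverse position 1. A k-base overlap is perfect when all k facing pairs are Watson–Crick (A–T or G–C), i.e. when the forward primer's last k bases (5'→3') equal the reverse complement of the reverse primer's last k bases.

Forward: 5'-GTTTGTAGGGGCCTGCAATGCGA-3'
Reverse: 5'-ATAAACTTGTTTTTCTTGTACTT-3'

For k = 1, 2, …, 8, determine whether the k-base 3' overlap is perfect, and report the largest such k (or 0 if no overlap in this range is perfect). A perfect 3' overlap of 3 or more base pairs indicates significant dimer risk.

Longest perfect overlap: 1 complementary base pair; below the dimer-risk threshold (threshold 3).

Last 8 bases (5'→3') — forward …CAATGCGA, reverse …TTGTACTT.
Reverse complement of the reverse primer's last 8 bases: AAGTACAA; its first k bases are the reverse complement of the reverse primer's last k bases, so a perfect k-base overlap needs the forward primer's last k bases to equal them.
Comparing (forward last k vs required): k=1: A vs A ✓; k=2: GA vs AA ✗; k=3: CGA vs AAG ✗; k=4: GCGA vs AAGT ✗; k=5: TGCGA vs AAGTA ✗; k=6: ATGCGA vs AAGTAC ✗; k=7: AATGCGA vs AAGTACA ✗; k=8: CAATGCGA vs AAGTACAA ✗.
Only k = 1 is perfect, so the longest perfect 3' overlap is 1.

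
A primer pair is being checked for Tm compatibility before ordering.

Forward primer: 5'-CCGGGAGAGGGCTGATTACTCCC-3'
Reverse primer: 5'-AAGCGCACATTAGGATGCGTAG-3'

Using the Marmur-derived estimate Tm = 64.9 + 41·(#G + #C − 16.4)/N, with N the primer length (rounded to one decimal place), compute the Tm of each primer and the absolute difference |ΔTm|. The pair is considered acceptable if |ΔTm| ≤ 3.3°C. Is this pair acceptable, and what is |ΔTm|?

Forward: G+C = 15, N = 23 → Tm = 64.9 + 41·(15 − 16.4)/23 = 62.4°C.
Reverse: G+C = 11, N = 22 → Tm = 64.9 + 41·(11 − 16.4)/22 = 54.8°C.
|ΔTm| = |62.4 − 54.8| = 7.6°C, > 3.3°C.

|ΔTm| = 7.6°C; the pair is not acceptable.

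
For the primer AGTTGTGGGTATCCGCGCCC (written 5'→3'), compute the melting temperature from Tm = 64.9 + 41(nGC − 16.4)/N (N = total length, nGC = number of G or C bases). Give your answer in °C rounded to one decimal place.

57.9°C

Base counts: A=2, T=5, G=7, C=6; G+C = 13, N = 20.
Tm = 64.9 + 41·(13 − 16.4)/20 = 64.9 + -139.40/20 = 57.9°C.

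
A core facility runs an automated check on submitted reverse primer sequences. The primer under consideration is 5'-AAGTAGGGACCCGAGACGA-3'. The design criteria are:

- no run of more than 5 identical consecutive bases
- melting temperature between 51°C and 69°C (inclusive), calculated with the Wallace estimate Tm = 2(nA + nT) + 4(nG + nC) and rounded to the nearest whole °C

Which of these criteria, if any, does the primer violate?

Meets all criteria.

Base counts: A=7, T=1, G=7, C=4 (length 19).
homopolymer run: longest run = 3 ✓
Tm: Tm = 2·8 + 4·11 = 60°C ✓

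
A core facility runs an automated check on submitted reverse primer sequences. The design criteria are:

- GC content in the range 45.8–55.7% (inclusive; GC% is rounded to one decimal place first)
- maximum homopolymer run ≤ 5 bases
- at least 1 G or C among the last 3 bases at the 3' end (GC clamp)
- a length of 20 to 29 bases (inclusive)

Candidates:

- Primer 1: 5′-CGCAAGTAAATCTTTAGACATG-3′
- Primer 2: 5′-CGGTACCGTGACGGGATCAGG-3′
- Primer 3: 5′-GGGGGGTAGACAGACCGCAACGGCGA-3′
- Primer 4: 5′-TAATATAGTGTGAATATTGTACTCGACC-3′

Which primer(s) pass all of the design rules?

Primer 1 (22 nt, A=8 T=6 G=4 C=4): GC 8/22 = 36.4%, outside 45.8–55.7% ✗; longest run = 3 ✓; 3' end ATG has 1 G/C ✓; length 22 ✓ — fails.
Primer 2 (21 nt, A=4 T=3 G=9 C=5): GC 14/21 = 66.7%, outside 45.8–55.7% ✗; longest run = 3 ✓; 3' end AGG has 2 G/C ✓; length 21 ✓ — fails.
Primer 3 (26 nt, A=7 T=1 G=12 C=6): GC 18/26 = 69.2%, outside 45.8–55.7% ✗; longest run = 6, exceeds 5 ✗; 3' end CGA has 2 G/C ✓; length 26 ✓ — fails.
Primer 4 (28 nt, A=9 T=10 G=5 C=4): GC 9/28 = 32.1%, outside 45.8–55.7% ✗; longest run = 2 ✓; 3' end ACC has 2 G/C ✓; length 28 ✓ — fails.

None of the candidates satisfy all criteria.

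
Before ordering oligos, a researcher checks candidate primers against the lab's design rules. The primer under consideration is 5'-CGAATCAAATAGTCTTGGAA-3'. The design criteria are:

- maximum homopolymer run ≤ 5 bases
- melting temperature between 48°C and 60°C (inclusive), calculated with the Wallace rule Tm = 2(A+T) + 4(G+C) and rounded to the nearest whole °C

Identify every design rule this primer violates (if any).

Meets all criteria.

Base counts: A=8, T=5, G=4, C=3 (length 20).
homopolymer run: longest run = 3 ✓
Tm: Tm = 2·13 + 4·7 = 54°C ✓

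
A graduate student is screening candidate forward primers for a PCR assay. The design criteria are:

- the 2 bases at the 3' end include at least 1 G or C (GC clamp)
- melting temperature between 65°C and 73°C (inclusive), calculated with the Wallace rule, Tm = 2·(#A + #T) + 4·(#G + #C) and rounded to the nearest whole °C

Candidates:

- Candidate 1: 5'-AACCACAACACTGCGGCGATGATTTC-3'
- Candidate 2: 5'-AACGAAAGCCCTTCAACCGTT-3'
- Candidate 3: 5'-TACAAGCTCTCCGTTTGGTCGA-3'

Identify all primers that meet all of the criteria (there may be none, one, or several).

Candidate 3 only.

Candidate 1 (26 nt, A=8 T=5 G=5 C=8): 3' end TC has 1 G/C ✓; Tm = 2·13 + 4·13 = 78°C, outside 65–73°C ✗ — fails.
Candidate 2 (21 nt, A=7 T=4 G=3 C=7): 3' end TT has 0 G/C, need ≥1 ✗; Tm = 2·11 + 4·10 = 62°C, outside 65–73°C ✗ — fails.
Candidate 3 (22 nt, A=4 T=7 G=5 C=6): 3' end GA has 1 G/C ✓; Tm = 2·11 + 4·11 = 66°C ✓ — passes.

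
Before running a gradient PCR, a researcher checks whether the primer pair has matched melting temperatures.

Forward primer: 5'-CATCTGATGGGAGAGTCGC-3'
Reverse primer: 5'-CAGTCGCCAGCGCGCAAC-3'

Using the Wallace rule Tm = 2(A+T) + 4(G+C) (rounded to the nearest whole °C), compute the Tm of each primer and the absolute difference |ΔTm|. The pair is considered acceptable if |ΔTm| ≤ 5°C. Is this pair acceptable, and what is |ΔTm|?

|ΔTm| = 2°C; the pair is acceptable.

Forward: A=4 T=4 G=7 C=4 → Tm = 2·8 + 4·11 = 60°C.
Reverse: A=4 T=1 G=5 C=8 → Tm = 2·5 + 4·13 = 62°C.
|ΔTm| = |60 − 62| = 2°C, ≤ 5°C.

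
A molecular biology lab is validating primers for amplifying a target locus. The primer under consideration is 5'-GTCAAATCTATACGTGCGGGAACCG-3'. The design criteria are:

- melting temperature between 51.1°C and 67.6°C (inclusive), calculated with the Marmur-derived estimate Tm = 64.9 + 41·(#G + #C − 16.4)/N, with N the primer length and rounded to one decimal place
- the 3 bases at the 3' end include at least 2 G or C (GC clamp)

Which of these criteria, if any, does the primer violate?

Base counts: A=7, T=5, G=7, C=6 (length 25).
Tm: Tm = 64.9 + 41·(13 − 16.4)/25 = 59.3°C ✓
GC clamp: 3' end CCG has 3 G/C ✓

Meets all criteria.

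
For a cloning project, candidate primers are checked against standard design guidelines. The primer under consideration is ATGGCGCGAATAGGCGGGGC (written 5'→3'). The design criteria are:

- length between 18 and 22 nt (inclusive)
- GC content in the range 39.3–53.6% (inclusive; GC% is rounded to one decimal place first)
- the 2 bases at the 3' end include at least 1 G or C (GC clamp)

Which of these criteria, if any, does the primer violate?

Base counts: A=4, T=2, G=10, C=4 (length 20).
length: length 20 ✓
GC content: GC 14/20 = 70.0%, outside 39.3–53.6% ✗
GC clamp: 3' end GC has 2 G/C ✓

Fails: GC content.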